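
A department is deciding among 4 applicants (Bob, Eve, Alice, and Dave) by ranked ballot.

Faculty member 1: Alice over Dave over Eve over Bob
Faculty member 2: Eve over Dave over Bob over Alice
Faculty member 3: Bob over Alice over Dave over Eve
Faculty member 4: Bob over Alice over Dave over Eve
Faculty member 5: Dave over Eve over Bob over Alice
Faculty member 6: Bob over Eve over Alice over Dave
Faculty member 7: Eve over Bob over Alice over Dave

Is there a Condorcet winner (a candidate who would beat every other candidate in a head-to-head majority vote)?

No

Head-to-head results (7 voters total):
Bob vs Eve: Eve wins 4–3.
Bob vs Alice: Bob wins 6–1.
Bob vs Dave: Bob wins 4–3.
Eve vs Alice: Eve wins 4–3.
Eve vs Dave: Dave wins 4–3.
Alice vs Dave: Alice wins 5–2.
No candidate beats all others: Bob beats Dave beats Eve beats Bob, a majority cycle.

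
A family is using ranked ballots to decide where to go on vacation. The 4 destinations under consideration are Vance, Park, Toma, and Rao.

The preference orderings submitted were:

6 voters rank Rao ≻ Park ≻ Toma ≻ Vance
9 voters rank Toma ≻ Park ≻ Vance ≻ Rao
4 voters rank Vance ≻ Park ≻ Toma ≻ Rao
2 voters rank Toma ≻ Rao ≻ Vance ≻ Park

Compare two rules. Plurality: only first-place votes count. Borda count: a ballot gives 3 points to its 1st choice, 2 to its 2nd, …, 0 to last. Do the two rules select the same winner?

Plurality first-place counts: Vance 4, Park 0, Toma 11, Rao 6 → Toma.
Borda totals: Vance 23, Park 38, Toma 43, Rao 22 → Toma.
The two rules agree on Toma.

Yes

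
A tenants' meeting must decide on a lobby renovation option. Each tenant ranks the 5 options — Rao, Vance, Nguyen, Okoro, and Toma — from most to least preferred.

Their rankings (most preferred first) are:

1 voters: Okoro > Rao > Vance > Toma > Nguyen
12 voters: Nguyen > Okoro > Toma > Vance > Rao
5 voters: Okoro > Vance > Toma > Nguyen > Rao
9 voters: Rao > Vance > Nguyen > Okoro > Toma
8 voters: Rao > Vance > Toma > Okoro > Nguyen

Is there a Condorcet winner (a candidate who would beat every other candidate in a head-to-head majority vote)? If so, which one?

None — there is no Condorcet winner

Head-to-head results (35 voters total):
Rao vs Vance: Rao wins 18–17.
Rao vs Nguyen: Rao wins 18–17.
Rao vs Okoro: Okoro wins 18–17.
Rao vs Toma: Rao wins 18–17.
Vance vs Nguyen: Vance wins 23–12.
Vance vs Okoro: Okoro wins 18–17.
Vance vs Toma: Vance wins 23–12.
Nguyen vs Okoro: Nguyen wins 21–14.
Nguyen vs Toma: Nguyen wins 21–14.
Okoro vs Toma: Okoro wins 27–8.
No candidate beats all others: Rao beats Nguyen beats Okoro beats Rao, a majority cycle.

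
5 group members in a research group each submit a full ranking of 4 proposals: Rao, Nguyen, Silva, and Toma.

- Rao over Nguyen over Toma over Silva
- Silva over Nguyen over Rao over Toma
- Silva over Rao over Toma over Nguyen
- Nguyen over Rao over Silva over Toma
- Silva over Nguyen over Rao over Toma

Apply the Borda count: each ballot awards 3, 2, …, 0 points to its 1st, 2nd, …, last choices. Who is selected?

Silva

Borda scores:
  Rao: 3 + 1 + 2 + 2 + 1 = 9
  Nguyen: 2 + 2 + 0 + 3 + 2 = 9
  Silva: 0 + 3 + 3 + 1 + 3 = 10
  Toma: 1 + 0 + 1 + 0 + 0 = 2
Silva has the highest total.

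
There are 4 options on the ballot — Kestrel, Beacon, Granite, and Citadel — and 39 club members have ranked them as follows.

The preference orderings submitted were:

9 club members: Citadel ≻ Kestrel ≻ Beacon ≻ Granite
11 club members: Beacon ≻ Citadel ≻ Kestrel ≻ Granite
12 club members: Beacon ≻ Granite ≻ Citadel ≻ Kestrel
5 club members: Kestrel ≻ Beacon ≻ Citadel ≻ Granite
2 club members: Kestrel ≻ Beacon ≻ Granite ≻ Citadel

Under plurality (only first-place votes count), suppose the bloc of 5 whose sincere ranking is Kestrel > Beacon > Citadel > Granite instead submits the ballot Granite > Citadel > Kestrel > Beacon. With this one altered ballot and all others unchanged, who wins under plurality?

First-place totals with the altered ballot: Kestrel 2, Beacon 23, Granite 5, Citadel 9.
The winner is unchanged: still Beacon.

Beacon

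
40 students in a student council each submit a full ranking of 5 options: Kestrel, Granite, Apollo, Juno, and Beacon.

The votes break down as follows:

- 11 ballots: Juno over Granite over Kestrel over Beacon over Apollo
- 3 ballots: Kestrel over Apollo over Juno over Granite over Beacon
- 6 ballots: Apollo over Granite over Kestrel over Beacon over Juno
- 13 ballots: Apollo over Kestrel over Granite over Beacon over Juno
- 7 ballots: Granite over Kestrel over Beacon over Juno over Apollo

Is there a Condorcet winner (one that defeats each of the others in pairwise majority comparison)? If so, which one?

Head-to-head results (40 voters total):
Kestrel vs Granite: Granite wins 24–16.
Kestrel vs Apollo: Kestrel wins 21–19.
Kestrel vs Juno: Kestrel wins 29–11.
Kestrel vs Beacon: Kestrel wins 40–0.
Granite vs Apollo: Apollo wins 22–18.
Granite vs Juno: Granite wins 26–14.
Granite vs Beacon: Granite wins 40–0.
Apollo vs Juno: Apollo wins 22–18.
Apollo vs Beacon: Apollo wins 22–18.
Juno vs Beacon: Beacon wins 26–14.
No candidate beats all others: Kestrel beats Apollo beats Granite beats Kestrel, a majority cycle.

None — there is no Condorcet winner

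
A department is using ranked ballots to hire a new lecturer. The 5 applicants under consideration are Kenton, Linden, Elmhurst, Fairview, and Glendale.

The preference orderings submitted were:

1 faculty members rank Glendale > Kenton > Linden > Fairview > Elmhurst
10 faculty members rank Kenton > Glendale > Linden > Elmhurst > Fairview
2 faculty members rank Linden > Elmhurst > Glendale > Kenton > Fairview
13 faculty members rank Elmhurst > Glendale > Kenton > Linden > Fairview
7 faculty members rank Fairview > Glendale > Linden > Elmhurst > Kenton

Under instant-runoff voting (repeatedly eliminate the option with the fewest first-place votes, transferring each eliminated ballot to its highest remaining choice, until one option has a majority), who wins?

Elmhurst

Round 1: Elmhurst 13, Kenton 10, Fairview 7, Linden 2, Glendale 1. Glendale has the fewest and is eliminated.
Round 2: Elmhurst 13, Kenton 11, Fairview 7, Linden 2. Linden has the fewest and is eliminated.
Round 3: Elmhurst 15, Kenton 11, Fairview 7. Fairview has the fewest and is eliminated.
Round 4: Elmhurst 22, Kenton 11. Elmhurst has a majority.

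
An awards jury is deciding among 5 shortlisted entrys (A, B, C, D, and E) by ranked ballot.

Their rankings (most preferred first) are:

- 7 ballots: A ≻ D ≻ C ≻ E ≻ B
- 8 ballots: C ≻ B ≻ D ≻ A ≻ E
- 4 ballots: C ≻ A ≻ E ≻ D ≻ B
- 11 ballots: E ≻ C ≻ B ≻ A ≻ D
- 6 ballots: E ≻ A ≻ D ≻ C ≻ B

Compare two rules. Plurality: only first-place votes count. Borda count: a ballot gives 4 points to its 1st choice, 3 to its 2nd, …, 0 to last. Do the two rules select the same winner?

No

Plurality first-place counts: A 7, B 0, C 12, D 0, E 17 → E.
Borda totals: A 77, B 46, C 101, D 53, E 83 → C.
The two rules disagree: plurality picks E, Borda picks C.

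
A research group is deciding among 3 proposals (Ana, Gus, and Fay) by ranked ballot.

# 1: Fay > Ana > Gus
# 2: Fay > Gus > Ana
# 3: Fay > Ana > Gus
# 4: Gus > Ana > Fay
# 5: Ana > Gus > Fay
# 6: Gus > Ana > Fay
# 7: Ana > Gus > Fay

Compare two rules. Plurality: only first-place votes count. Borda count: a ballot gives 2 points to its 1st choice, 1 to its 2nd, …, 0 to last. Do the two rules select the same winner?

Plurality first-place counts: Ana 2, Gus 2, Fay 3 → Fay.
Borda totals: Ana 8, Gus 7, Fay 6 → Ana.
The two rules disagree: plurality picks Fay, Borda picks Ana.

No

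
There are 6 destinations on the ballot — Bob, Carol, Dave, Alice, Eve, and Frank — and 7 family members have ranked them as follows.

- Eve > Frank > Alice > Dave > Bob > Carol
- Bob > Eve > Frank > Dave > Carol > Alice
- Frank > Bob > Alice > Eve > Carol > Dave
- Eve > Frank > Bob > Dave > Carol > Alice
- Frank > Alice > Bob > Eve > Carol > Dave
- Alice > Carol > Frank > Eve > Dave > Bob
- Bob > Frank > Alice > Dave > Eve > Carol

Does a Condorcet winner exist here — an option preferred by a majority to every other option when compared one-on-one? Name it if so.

Head-to-head results (7 voters total):
Bob vs Carol: Bob wins 6–1.
Bob vs Dave: Bob wins 5–2.
Bob vs Alice: Bob wins 4–3.
Bob vs Eve: Bob wins 4–3.
Bob vs Frank: Frank wins 5–2.
Carol vs Dave: Dave wins 4–3.
Carol vs Alice: Alice wins 5–2.
Carol vs Eve: Eve wins 6–1.
Carol vs Frank: Frank wins 6–1.
Dave vs Alice: Alice wins 5–2.
Dave vs Eve: Eve wins 6–1.
Dave vs Frank: Frank wins 7–0.
Alice vs Eve: Alice wins 4–3.
Alice vs Frank: Frank wins 6–1.
Eve vs Frank: Frank wins 4–3.
Frank beats each rival — Bob (5–2), Carol (6–1), Dave (7–0), Alice (6–1), Eve (4–3) — so Frank is the Condorcet winner.

Frank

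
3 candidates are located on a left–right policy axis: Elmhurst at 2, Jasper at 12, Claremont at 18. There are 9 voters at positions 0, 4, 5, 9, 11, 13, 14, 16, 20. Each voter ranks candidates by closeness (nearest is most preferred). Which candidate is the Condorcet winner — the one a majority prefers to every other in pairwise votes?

With single-peaked preferences on a line, the Condorcet winner is the candidate closest to the median voter.
The median voter (position 11) is closest to Jasper at 12.
Check: Jasper vs Claremont — voters closer to Jasper: 7 of 9.

Jasper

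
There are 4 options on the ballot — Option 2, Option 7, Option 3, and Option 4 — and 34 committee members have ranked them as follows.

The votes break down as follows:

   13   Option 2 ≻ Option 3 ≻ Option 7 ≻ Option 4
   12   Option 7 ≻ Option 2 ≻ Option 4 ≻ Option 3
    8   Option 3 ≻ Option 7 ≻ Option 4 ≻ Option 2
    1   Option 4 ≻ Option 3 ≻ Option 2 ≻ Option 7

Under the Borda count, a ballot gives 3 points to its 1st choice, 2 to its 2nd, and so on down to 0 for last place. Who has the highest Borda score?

Borda scores:
  Option 2: 13·3 + 12·2 + 8·0 + 1 = 64
  Option 7: 13·1 + 12·3 + 8·2 + 0 = 65
  Option 3: 13·2 + 12·0 + 8·3 + 2 = 52
  Option 4: 13·0 + 12·1 + 8·1 + 3 = 23
Option 7 has the highest total.

Option 7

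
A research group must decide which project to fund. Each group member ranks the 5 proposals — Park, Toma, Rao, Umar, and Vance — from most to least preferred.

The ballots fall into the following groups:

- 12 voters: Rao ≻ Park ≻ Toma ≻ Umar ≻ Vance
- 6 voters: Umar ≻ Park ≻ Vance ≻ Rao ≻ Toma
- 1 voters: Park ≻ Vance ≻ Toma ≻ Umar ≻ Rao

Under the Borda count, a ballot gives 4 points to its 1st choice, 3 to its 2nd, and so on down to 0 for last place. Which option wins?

Park

Borda scores:
  Park: 12·3 + 6·3 + 4 = 58
  Toma: 12·2 + 6·0 + 2 = 26
  Rao: 12·4 + 6·1 + 0 = 54
  Umar: 12·1 + 6·4 + 1 = 37
  Vance: 12·0 + 6·2 + 3 = 15
Park has the highest total.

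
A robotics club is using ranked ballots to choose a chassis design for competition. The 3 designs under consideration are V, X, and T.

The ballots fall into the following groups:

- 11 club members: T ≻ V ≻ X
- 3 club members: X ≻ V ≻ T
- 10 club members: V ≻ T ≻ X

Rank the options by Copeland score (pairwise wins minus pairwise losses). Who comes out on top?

V

Pairwise results:
  V vs X: V wins 21–3.
  V vs T: V wins 13–11.
  X vs T: T wins 21–3.
Copeland scores (wins − losses):
  V: 2 − 0 = 2
  X: 0 − 2 = -2
  T: 1 − 1 = 0
V has the best Copeland score.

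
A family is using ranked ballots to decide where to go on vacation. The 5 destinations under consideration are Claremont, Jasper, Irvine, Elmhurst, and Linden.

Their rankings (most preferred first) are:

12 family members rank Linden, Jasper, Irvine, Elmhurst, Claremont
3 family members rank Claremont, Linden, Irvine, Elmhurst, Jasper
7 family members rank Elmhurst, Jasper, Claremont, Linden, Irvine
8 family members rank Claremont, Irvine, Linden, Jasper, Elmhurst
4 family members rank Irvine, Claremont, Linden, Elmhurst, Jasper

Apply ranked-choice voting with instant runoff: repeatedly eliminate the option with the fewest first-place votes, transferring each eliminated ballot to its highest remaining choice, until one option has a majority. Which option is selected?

Claremont

Round 1: Linden 12, Claremont 11, Elmhurst 7, Irvine 4, Jasper 0. Jasper has the fewest and is eliminated.
Round 2: Linden 12, Claremont 11, Elmhurst 7, Irvine 4. Irvine has the fewest and is eliminated.
Round 3: Claremont 15, Linden 12, Elmhurst 7. Elmhurst has the fewest and is eliminated.
Round 4: Claremont 22, Linden 12. Claremont has a majority.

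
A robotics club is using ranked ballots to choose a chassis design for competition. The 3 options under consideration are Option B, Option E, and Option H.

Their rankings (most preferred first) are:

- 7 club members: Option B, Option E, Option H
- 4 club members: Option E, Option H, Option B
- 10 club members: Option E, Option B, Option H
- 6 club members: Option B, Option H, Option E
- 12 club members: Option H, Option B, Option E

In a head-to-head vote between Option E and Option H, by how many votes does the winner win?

3

Ballots ranking Option E above Option H: 7+4+10 = 21.
Ballots ranking Option H above Option E: 6+12 = 18.
Option E wins 21–18, a margin of 3.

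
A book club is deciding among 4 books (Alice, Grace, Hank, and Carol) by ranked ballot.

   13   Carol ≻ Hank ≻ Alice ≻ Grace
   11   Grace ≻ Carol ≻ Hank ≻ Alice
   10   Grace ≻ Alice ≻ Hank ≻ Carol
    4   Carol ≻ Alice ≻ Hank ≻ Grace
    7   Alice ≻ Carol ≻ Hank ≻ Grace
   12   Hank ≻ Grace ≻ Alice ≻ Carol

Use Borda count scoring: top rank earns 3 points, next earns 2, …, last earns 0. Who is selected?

Borda scores:
  Alice: 13·1 + 11·0 + 10·2 + 4·2 + 7·3 + 12·1 = 74
  Grace: 13·0 + 11·3 + 10·3 + 4·0 + 7·0 + 12·2 = 87
  Hank: 13·2 + 11·1 + 10·1 + 4·1 + 7·1 + 12·3 = 94
  Carol: 13·3 + 11·2 + 10·0 + 4·3 + 7·2 + 12·0 = 87
Hank has the highest total.

Hank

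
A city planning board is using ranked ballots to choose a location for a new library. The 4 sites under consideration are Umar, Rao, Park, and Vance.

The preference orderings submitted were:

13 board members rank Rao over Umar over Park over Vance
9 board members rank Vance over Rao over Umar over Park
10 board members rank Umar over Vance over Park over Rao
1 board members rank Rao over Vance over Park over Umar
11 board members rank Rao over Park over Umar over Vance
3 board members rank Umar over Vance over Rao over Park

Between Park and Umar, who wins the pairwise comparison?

Ballots ranking Park above Umar: 1+11 = 12.
Ballots ranking Umar above Park: 13+9+10+3 = 35.
Umar wins the head-to-head, 35–12.

Umar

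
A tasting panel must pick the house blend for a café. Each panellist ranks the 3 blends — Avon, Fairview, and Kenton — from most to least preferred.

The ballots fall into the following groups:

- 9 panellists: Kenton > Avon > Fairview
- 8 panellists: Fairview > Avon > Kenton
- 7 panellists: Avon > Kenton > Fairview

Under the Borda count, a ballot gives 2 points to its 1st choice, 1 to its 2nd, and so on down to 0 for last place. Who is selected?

Borda scores:
  Avon: 9·1 + 8·1 + 7·2 = 31
  Fairview: 9·0 + 8·2 + 7·0 = 16
  Kenton: 9·2 + 8·0 + 7·1 = 25
Avon has the highest total.

Avon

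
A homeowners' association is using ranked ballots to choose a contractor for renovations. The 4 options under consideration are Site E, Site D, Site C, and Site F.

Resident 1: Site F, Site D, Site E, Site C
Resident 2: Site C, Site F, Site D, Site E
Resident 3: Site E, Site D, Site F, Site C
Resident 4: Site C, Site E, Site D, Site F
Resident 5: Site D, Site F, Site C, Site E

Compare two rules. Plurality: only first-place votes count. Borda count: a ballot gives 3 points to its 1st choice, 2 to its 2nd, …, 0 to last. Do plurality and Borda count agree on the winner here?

Plurality first-place counts: Site E 1, Site D 1, Site C 2, Site F 1 → Site C.
Borda totals: Site E 6, Site D 9, Site C 7, Site F 8 → Site D.
The two rules disagree: plurality picks Site C, Borda picks Site D.

No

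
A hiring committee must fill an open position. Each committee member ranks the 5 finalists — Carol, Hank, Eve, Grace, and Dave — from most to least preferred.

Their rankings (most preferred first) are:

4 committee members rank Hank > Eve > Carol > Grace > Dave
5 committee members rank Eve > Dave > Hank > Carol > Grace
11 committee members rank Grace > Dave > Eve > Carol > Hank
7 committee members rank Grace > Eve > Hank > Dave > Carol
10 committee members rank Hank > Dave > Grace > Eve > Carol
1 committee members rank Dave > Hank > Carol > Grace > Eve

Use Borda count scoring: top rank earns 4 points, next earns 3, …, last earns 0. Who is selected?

Grace

Borda scores:
  Carol: 4·2 + 5·1 + 11·1 + 7·0 + 10·0 + 2 = 26
  Hank: 4·4 + 5·2 + 11·0 + 7·2 + 10·4 + 3 = 83
  Eve: 4·3 + 5·4 + 11·2 + 7·3 + 10·1 + 0 = 85
  Grace: 4·1 + 5·0 + 11·4 + 7·4 + 10·2 + 1 = 97
  Dave: 4·0 + 5·3 + 11·3 + 7·1 + 10·3 + 4 = 89
Grace has the highest total.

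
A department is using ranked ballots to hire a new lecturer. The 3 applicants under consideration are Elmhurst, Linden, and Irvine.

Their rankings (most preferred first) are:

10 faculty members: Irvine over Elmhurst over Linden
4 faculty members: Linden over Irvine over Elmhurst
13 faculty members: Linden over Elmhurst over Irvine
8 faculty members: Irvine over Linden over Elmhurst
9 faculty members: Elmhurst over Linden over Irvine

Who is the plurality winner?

Irvine

First-place vote totals:
  Elmhurst: 9
  Linden: 17
  Irvine: 18
Irvine has the most first-place votes.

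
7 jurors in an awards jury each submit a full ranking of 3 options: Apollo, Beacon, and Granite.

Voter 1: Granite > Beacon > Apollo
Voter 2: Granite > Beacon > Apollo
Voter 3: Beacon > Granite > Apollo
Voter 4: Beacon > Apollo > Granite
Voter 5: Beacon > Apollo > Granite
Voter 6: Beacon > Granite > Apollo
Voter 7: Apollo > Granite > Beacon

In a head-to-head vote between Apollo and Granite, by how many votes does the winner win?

1

Ballots ranking Apollo above Granite: 3.
Ballots ranking Granite above Apollo: 4.
Granite wins 4–3, a margin of 1.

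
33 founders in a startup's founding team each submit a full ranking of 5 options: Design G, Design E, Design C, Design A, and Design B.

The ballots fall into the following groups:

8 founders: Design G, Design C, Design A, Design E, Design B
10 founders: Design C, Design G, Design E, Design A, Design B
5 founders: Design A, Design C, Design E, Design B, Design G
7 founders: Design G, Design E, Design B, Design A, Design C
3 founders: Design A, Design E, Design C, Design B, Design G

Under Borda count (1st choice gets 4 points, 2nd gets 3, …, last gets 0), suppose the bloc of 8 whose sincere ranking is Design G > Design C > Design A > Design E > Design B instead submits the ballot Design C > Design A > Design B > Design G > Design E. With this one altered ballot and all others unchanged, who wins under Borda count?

Borda totals with the altered ballot: Design G 66, Design E 60, Design C 93, Design A 73, Design B 38.
The switch changes the winner from Design G to Design C.

Design C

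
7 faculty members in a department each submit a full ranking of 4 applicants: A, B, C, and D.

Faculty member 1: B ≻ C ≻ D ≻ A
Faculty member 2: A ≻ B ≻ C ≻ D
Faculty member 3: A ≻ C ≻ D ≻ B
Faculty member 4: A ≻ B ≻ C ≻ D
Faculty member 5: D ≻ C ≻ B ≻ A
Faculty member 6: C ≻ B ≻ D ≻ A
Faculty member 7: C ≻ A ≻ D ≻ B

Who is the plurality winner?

A

First-place vote totals:
  A: 3
  B: 1
  C: 2
  D: 1
A has the most first-place votes.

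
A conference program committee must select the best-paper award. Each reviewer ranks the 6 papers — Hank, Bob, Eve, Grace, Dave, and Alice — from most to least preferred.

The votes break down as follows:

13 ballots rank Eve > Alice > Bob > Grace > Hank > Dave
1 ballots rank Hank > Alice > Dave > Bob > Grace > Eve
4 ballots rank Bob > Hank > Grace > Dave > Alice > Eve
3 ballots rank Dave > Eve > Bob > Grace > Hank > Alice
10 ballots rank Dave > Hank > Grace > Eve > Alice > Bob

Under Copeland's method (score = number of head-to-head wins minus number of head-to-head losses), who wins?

Pairwise results:
  Hank vs Bob: Bob wins 20–11.
  Hank vs Eve: Eve wins 16–15.
  Hank vs Grace: Grace wins 16–15.
  Hank vs Dave: Hank wins 18–13.
  Hank vs Alice: Hank wins 18–13.
  Bob vs Eve: Eve wins 26–5.
  Bob vs Grace: Bob wins 21–10.
  Bob vs Dave: Bob wins 17–14.
  Bob vs Alice: Alice wins 24–7.
  Eve vs Grace: Eve wins 16–15.
  Eve vs Dave: Dave wins 18–13.
  Eve vs Alice: Eve wins 26–5.
  Grace vs Dave: Grace wins 17–14.
  Grace vs Alice: Grace wins 17–14.
  Dave vs Alice: Dave wins 17–14.
Copeland scores (wins − losses):
  Hank: 2 − 3 = -1
  Bob: 3 − 2 = 1
  Eve: 4 − 1 = 3
  Grace: 3 − 2 = 1
  Dave: 2 − 3 = -1
  Alice: 1 − 4 = -3
Eve has the best Copeland score.

Eve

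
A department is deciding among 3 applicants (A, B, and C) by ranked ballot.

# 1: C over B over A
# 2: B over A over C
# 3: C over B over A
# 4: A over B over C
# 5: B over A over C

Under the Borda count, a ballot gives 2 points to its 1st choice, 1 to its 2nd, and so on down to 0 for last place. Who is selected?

Borda scores:
  A: 0 + 1 + 0 + 2 + 1 = 4
  B: 1 + 2 + 1 + 1 + 2 = 7
  C: 2 + 0 + 2 + 0 + 0 = 4
B has the highest total.

B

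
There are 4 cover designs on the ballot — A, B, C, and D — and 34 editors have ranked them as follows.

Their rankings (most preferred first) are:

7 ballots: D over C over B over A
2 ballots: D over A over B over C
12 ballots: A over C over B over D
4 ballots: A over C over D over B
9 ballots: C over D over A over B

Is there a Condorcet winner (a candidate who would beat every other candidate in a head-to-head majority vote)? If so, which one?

Head-to-head results (34 voters total):
A vs B: A wins 27–7.
A vs C: A wins 18–16.
A vs D: D wins 18–16.
B vs C: C wins 32–2.
B vs D: D wins 22–12.
C vs D: C wins 25–9.
No candidate beats all others: A beats C beats D beats A, a majority cycle.

No Condorcet winner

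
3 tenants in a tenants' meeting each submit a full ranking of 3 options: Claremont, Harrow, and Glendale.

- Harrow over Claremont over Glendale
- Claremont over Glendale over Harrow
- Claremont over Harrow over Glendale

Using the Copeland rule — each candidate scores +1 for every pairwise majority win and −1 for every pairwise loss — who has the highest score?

Claremont

Pairwise results:
  Claremont vs Harrow: Claremont wins 2–1.
  Claremont vs Glendale: Claremont wins 3–0.
  Harrow vs Glendale: Harrow wins 2–1.
Copeland scores (wins − losses):
  Claremont: 2 − 0 = 2
  Harrow: 1 − 1 = 0
  Glendale: 0 − 2 = -2
Claremont has the best Copeland score.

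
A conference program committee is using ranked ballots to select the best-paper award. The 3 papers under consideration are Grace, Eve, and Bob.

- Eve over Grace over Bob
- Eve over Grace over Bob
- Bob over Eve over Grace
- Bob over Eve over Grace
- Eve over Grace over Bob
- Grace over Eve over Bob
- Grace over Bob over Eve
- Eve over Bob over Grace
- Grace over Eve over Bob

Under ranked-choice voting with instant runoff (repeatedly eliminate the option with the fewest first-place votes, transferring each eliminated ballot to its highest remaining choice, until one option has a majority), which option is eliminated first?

Bob

Round 1: Eve 4, Grace 3, Bob 2. Bob has the fewest and is eliminated.
Round 2: Eve 6, Grace 3. Eve has a majority.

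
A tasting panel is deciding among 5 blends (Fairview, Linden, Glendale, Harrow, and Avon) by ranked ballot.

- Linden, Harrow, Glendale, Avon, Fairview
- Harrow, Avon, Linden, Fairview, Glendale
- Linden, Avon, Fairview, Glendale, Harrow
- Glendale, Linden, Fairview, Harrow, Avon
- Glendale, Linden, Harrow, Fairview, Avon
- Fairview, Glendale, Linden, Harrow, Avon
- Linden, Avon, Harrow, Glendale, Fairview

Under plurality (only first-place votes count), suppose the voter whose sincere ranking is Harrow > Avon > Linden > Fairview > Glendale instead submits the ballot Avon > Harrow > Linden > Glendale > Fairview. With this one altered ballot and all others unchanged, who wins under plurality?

First-place totals with the altered ballot: Fairview 1, Linden 3, Glendale 2, Harrow 0, Avon 1.
The winner is unchanged: still Linden.

Linden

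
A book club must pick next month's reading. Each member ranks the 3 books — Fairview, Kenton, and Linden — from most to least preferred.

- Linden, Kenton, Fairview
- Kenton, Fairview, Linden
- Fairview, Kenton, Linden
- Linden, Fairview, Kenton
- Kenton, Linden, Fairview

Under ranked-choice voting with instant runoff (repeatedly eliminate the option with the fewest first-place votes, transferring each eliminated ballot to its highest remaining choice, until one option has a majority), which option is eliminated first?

Fairview

Round 1: Kenton 2, Linden 2, Fairview 1. Fairview has the fewest and is eliminated.
Round 2: Kenton 3, Linden 2. Kenton has a majority.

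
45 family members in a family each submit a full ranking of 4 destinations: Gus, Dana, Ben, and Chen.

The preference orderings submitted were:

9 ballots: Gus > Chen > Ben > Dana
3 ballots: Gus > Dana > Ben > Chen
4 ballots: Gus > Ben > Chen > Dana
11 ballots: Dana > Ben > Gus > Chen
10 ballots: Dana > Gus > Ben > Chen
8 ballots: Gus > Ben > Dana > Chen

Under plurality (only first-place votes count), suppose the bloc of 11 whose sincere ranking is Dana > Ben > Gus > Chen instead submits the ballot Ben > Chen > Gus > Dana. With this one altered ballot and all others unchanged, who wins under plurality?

Gus

First-place totals with the altered ballot: Gus 24, Dana 10, Ben 11, Chen 0.
The winner is unchanged: still Gus.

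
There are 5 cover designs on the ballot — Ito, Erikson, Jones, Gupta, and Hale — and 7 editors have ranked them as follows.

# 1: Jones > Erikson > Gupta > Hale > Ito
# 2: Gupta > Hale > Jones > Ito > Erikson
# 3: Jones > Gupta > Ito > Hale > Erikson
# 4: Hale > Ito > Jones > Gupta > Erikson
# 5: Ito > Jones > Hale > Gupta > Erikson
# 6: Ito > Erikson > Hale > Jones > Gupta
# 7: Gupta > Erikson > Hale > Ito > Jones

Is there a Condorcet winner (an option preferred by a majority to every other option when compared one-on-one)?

No

Head-to-head results (7 voters total):
Ito vs Erikson: Ito wins 5–2.
Ito vs Jones: Ito wins 4–3.
Ito vs Gupta: Gupta wins 4–3.
Ito vs Hale: Hale wins 4–3.
Erikson vs Jones: Jones wins 5–2.
Erikson vs Gupta: Gupta wins 5–2.
Erikson vs Hale: Hale wins 4–3.
Jones vs Gupta: Jones wins 5–2.
Jones vs Hale: Hale wins 4–3.
Gupta vs Hale: Gupta wins 4–3.
No candidate beats all others: Ito beats Jones beats Gupta beats Ito, a majority cycle.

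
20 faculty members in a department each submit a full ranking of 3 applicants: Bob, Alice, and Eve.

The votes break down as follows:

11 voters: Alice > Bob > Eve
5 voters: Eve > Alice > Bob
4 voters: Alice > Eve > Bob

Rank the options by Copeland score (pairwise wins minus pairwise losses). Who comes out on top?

Alice

Pairwise results:
  Bob vs Alice: Alice wins 20–0.
  Bob vs Eve: Bob wins 11–9.
  Alice vs Eve: Alice wins 15–5.
Copeland scores (wins − losses):
  Bob: 1 − 1 = 0
  Alice: 2 − 0 = 2
  Eve: 0 − 2 = -2
Alice has the best Copeland score.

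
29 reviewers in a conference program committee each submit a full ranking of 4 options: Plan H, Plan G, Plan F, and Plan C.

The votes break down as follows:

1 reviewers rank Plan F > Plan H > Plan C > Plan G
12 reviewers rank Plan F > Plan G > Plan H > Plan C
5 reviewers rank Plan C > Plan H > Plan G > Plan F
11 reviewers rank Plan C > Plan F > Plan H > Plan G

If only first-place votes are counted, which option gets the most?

First-place vote totals:
  Plan H: 0
  Plan G: 0
  Plan F: 13
  Plan C: 16
Plan C has the most first-place votes.

Plan C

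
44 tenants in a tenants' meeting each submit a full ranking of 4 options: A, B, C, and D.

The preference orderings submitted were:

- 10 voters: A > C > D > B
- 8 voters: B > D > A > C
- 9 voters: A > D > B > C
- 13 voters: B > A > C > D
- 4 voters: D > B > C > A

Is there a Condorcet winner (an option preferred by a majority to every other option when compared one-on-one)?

No

Head-to-head results (44 voters total):
A vs B: B wins 25–19.
A vs C: A wins 40–4.
A vs D: A wins 32–12.
B vs C: B wins 34–10.
B vs D: D wins 23–21.
C vs D: C wins 23–21.
No candidate beats all others: A beats D beats B beats A, a majority cycle.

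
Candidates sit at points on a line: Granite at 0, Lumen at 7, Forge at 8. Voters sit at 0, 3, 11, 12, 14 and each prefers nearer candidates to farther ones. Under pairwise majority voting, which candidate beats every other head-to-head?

With single-peaked preferences on a line, the Condorcet winner is the candidate closest to the median voter.
The median voter (position 11) is closest to Forge at 8.
Check: Forge vs Lumen — voters closer to Forge: 3 of 5.

Forge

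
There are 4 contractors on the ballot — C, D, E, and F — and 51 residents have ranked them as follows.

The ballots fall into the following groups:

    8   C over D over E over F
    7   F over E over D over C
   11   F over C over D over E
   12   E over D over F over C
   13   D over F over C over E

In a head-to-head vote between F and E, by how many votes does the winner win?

Ballots ranking F above E: 7+11+13 = 31.
Ballots ranking E above F: 8+12 = 20.
F wins 31–20, a margin of 11.

11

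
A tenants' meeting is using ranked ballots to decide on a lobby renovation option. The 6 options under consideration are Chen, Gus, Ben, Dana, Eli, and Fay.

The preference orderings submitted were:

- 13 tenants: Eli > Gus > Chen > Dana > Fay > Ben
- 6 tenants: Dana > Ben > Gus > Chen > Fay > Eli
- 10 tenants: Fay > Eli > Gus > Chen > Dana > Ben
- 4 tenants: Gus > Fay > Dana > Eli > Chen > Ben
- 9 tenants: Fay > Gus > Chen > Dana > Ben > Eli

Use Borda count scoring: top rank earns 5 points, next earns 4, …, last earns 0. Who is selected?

Borda scores:
  Chen: 13·3 + 6·2 + 10·2 + 4·1 + 9·3 = 102
  Gus: 13·4 + 6·3 + 10·3 + 4·5 + 9·4 = 156
  Ben: 13·0 + 6·4 + 10·0 + 4·0 + 9·1 = 33
  Dana: 13·2 + 6·5 + 10·1 + 4·3 + 9·2 = 96
  Eli: 13·5 + 6·0 + 10·4 + 4·2 + 9·0 = 113
  Fay: 13·1 + 6·1 + 10·5 + 4·4 + 9·5 = 130
Gus has the highest total.

Gus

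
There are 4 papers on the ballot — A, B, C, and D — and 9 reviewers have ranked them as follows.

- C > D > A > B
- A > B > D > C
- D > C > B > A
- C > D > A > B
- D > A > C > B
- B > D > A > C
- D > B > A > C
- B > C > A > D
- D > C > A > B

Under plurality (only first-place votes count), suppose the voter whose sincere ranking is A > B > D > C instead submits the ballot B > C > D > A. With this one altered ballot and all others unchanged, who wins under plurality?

D

First-place totals with the altered ballot: A 0, B 3, C 2, D 4.
The winner is unchanged: still D.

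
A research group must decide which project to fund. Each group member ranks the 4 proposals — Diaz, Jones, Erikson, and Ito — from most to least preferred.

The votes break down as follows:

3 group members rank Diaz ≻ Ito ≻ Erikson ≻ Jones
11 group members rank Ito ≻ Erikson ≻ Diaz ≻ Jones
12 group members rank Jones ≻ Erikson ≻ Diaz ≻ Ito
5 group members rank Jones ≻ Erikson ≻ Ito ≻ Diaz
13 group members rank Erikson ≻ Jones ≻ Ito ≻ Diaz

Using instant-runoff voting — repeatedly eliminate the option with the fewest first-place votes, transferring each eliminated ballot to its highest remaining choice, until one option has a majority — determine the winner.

Jones

Round 1: Jones 17, Erikson 13, Ito 11, Diaz 3. Diaz has the fewest and is eliminated.
Round 2: Jones 17, Ito 14, Erikson 13. Erikson has the fewest and is eliminated.
Round 3: Jones 30, Ito 14. Jones has a majority.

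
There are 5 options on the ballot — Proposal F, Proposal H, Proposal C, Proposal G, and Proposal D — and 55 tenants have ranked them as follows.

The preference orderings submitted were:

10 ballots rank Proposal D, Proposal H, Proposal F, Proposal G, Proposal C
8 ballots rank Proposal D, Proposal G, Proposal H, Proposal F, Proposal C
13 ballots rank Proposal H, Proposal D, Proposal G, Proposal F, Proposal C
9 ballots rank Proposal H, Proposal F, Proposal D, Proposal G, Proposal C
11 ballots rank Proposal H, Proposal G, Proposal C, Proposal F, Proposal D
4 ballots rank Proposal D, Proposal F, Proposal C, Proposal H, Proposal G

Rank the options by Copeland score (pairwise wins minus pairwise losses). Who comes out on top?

Pairwise results:
  Proposal F vs Proposal H: Proposal H wins 51–4.
  Proposal F vs Proposal C: Proposal F wins 44–11.
  Proposal F vs Proposal G: Proposal G wins 32–23.
  Proposal F vs Proposal D: Proposal D wins 35–20.
  Proposal H vs Proposal C: Proposal H wins 51–4.
  Proposal H vs Proposal G: Proposal H wins 47–8.
  Proposal H vs Proposal D: Proposal H wins 33–22.
  Proposal C vs Proposal G: Proposal G wins 51–4.
  Proposal C vs Proposal D: Proposal D wins 44–11.
  Proposal G vs Proposal D: Proposal D wins 44–11.
Copeland scores (wins − losses):
  Proposal F: 1 − 3 = -2
  Proposal H: 4 − 0 = 4
  Proposal C: 0 − 4 = -4
  Proposal G: 2 − 2 = 0
  Proposal D: 3 − 1 = 2
Proposal H has the best Copeland score.

Proposal H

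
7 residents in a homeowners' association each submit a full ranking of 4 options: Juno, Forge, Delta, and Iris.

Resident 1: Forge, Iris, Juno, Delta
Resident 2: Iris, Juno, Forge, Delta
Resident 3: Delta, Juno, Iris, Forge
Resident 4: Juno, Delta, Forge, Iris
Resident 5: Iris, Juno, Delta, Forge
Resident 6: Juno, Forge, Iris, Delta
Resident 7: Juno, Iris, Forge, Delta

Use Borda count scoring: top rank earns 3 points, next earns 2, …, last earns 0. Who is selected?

Borda scores:
  Juno: 1 + 2 + 2 + 3 + 2 + 3 + 3 = 16
  Forge: 3 + 1 + 0 + 1 + 0 + 2 + 1 = 8
  Delta: 0 + 0 + 3 + 2 + 1 + 0 + 0 = 6
  Iris: 2 + 3 + 1 + 0 + 3 + 1 + 2 = 12
Juno has the highest total.

Juno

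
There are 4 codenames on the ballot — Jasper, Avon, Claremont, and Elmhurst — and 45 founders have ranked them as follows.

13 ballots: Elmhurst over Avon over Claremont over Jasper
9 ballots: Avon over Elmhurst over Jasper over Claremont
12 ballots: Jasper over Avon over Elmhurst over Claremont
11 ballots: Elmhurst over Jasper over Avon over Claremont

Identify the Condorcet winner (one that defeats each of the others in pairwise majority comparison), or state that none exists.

Elmhurst

Head-to-head results (45 voters total):
Jasper vs Avon: Jasper wins 23–22.
Jasper vs Claremont: Jasper wins 32–13.
Jasper vs Elmhurst: Elmhurst wins 33–12.
Avon vs Claremont: Avon wins 45–0.
Avon vs Elmhurst: Elmhurst wins 24–21.
Claremont vs Elmhurst: Elmhurst wins 45–0.
Elmhurst beats each rival — Jasper (33–12), Avon (24–21), Claremont (45–0) — so Elmhurst is the Condorcet winner.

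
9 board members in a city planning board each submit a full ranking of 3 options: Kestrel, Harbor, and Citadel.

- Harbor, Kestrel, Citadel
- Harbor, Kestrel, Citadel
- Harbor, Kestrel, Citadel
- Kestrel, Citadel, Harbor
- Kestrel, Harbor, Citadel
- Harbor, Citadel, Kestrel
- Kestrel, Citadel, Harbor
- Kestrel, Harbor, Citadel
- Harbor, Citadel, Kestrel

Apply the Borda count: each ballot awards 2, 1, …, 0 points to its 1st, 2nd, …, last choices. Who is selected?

Harbor

Borda scores:
  Kestrel: 1 + 1 + 1 + 2 + 2 + 0 + 2 + 2 + 0 = 11
  Harbor: 2 + 2 + 2 + 0 + 1 + 2 + 0 + 1 + 2 = 12
  Citadel: 0 + 0 + 0 + 1 + 0 + 1 + 1 + 0 + 1 = 4
Harbor has the highest total.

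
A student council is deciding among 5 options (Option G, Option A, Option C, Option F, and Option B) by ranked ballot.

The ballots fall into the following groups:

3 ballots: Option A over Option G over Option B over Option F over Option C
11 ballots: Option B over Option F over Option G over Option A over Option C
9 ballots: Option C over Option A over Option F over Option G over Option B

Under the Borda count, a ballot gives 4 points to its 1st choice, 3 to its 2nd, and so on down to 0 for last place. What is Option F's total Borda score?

Borda scores:
  Option G: 3·3 + 11·2 + 9·1 = 40
  Option A: 3·4 + 11·1 + 9·3 = 50
  Option C: 3·0 + 11·0 + 9·4 = 36
  Option F: 3·1 + 11·3 + 9·2 = 54
  Option B: 3·2 + 11·4 + 9·0 = 50

54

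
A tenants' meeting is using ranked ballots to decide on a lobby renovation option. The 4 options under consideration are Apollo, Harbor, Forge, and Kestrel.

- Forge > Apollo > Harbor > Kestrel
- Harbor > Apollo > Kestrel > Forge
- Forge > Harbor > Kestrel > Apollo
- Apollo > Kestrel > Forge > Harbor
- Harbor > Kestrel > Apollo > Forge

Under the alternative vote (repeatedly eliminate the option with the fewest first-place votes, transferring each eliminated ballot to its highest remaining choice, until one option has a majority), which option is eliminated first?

Round 1: Harbor 2, Forge 2, Apollo 1, Kestrel 0. Kestrel has the fewest and is eliminated.
Round 2: Harbor 2, Forge 2, Apollo 1. Apollo has the fewest and is eliminated.
Round 3: Forge 3, Harbor 2. Forge has a majority.

Kestrel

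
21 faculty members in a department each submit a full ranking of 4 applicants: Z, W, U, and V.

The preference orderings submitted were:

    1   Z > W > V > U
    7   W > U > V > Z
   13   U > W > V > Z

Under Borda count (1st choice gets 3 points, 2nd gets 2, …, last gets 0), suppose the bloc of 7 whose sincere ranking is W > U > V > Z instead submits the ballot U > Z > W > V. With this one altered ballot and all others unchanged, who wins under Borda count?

Borda totals with the altered ballot: Z 17, W 35, U 60, V 14.
The winner is unchanged: still U.

U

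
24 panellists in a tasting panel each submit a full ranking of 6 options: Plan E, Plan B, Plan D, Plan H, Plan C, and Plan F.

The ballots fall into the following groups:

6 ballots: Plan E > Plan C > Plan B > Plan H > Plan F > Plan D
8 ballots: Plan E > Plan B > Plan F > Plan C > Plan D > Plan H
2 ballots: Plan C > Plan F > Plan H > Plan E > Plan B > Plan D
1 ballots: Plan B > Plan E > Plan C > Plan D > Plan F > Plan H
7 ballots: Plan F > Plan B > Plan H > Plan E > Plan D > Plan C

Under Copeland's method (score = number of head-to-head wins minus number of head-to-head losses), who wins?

Pairwise results:
  Plan E vs Plan B: Plan E wins 16–8.
  Plan E vs Plan D: Plan E wins 24–0.
  Plan E vs Plan H: Plan E wins 15–9.
  Plan E vs Plan C: Plan E wins 22–2.
  Plan E vs Plan F: Plan E wins 15–9.
  Plan B vs Plan D: Plan B wins 24–0.
  Plan B vs Plan H: Plan B wins 22–2.
  Plan B vs Plan C: Plan B wins 16–8.
  Plan B vs Plan F: Plan B wins 15–9.
  Plan D vs Plan H: Plan H wins 15–9.
  Plan D vs Plan C: Plan C wins 17–7.
  Plan D vs Plan F: Plan F wins 23–1.
  Plan H vs Plan C: Plan C wins 17–7.
  Plan H vs Plan F: Plan F wins 18–6.
  Plan C vs Plan F: Plan F wins 15–9.
Copeland scores (wins − losses):
  Plan E: 5 − 0 = 5
  Plan B: 4 − 1 = 3
  Plan D: 0 − 5 = -5
  Plan H: 1 − 4 = -3
  Plan C: 2 − 3 = -1
  Plan F: 3 − 2 = 1
Plan E has the best Copeland score.

Plan E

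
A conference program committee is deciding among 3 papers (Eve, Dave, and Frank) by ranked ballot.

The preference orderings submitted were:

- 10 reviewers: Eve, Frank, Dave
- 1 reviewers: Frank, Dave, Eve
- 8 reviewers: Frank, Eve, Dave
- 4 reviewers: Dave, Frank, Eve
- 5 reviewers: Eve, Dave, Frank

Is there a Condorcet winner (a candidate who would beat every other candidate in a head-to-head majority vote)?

Head-to-head results (28 voters total):
Eve vs Dave: Eve wins 23–5.
Eve vs Frank: Eve wins 15–13.
Dave vs Frank: Frank wins 19–9.
Eve beats each rival — Dave (23–5), Frank (15–13) — so Eve is the Condorcet winner.

Yes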